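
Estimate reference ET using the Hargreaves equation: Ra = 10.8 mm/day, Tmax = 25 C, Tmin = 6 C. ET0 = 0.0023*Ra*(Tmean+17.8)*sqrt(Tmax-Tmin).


Tmean = (Tmax + Tmin)/2 = (25 + 6)/2 = 15.5
ET0 = 0.0023 * 10.8 * (15.5 + 17.8) * sqrt(25 - 6)
ET0 = 0.0023 * 10.8 * 33.3 * 4.358899

3.6056 mm/day


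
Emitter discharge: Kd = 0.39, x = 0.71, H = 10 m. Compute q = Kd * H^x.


q = Kd * H^x = 0.39 * 10^0.71 = 0.39 * 5.128614

2.0002 L/h


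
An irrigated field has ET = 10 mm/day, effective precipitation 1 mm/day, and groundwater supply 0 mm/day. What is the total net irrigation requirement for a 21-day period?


Daily deficit = ET - Pe - GW = 10 - 1 - 0 = 9 mm/day
NIR = 9 * 21 = 189 mm

189.0000 mm


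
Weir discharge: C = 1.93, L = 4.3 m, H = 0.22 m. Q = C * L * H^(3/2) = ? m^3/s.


Q = C * L * H^(3/2) = 1.93 * 4.3 * 0.22^1.5 = 1.93 * 4.3 * 0.103189

0.8564 m^3/s


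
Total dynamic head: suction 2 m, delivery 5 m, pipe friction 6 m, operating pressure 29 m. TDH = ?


TDH = Hs + Hd + hf + Hp = 2 + 5 + 6 + 29 = 42

42 m


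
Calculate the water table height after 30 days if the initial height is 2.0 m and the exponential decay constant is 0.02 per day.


m = m0 * exp(-k*t)
m = 2.0 * exp(-0.02 * 30)
m = 2.0 * exp(-0.6000)

1.0976 m


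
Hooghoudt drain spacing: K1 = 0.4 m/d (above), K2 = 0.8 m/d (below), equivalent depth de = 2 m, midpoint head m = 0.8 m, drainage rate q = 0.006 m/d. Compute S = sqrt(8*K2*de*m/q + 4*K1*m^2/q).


S^2 = 8*K2*de*m/q + 4*K1*m^2/q
S^2 = 8*0.8*2*0.8/0.006 + 4*0.4*0.8^2/0.006
S = sqrt(1877.3333)

43.3282 m


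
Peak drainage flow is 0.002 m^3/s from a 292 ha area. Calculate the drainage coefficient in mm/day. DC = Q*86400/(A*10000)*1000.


DC = Q * 86400 / (A * 10000) * 1000
DC = 0.002 * 86400 / (292 * 10000) * 1000
DC = 172800.0000 / 2920000

0.0592 mm/day


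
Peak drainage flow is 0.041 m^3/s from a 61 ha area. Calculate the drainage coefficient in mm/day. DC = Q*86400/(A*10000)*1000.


DC = Q * 86400 / (A * 10000) * 1000
DC = 0.041 * 86400 / (61 * 10000) * 1000
DC = 3542400.0000 / 610000

5.8072 mm/day


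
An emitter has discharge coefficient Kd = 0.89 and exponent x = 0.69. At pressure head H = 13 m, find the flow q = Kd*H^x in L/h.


q = Kd * H^x = 0.89 * 13^0.69 = 0.89 * 5.869768

5.2241 L/h


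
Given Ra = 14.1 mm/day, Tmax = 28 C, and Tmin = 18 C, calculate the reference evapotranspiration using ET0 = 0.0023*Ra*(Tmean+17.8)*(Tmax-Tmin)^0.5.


Tmean = (Tmax + Tmin)/2 = (28 + 18)/2 = 23.0
ET0 = 0.0023 * 14.1 * (23.0 + 17.8) * sqrt(28 - 18)
ET0 = 0.0023 * 14.1 * 40.8 * 3.162278

4.1841 mm/day


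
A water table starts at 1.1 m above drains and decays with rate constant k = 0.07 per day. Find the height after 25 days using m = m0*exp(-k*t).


m = m0 * exp(-k*t)
m = 1.1 * exp(-0.07 * 25)
m = 1.1 * exp(-1.7500)

0.1912 m


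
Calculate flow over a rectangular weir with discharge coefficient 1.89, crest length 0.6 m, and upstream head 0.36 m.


Q = C * L * H^(3/2) = 1.89 * 0.6 * 0.36^1.5 = 1.89 * 0.6 * 0.216000

0.2449 m^3/s


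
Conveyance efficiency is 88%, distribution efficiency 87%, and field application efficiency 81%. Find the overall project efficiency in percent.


Ec = 0.88, Eb = 0.87, Ea = 0.81
E = 0.88 * 0.87 * 0.81 * 100 = 62.0136%

62.0136 %


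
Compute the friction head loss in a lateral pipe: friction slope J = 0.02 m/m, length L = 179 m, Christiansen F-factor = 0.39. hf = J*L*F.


hf = J * L * F = 0.02 * 179 * 0.39 = 1.3962 m

1.3962 m


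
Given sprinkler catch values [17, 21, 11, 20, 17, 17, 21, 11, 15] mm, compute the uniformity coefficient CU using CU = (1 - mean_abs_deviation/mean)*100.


mean = 16.666667 mm
MAD = 2.888889 mm
CU = (1 - 2.888889/16.666667)*100

82.6667 %


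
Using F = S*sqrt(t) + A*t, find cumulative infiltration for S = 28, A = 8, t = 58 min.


F = S*sqrt(t) + A*t
F = 28*sqrt(58) + 8*58
F = 28*7.615773 + 464

677.2416 mm


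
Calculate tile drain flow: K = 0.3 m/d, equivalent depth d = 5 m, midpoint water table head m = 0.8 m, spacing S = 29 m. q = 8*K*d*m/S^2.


q = 8*K*d*m/S^2
q = 8*0.3*5*0.8/29^2
q = 9.6000 / 841

0.0114 m/d


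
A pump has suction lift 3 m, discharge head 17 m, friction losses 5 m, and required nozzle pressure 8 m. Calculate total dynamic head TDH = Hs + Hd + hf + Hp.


TDH = Hs + Hd + hf + Hp = 3 + 17 + 5 + 8 = 33

33 m


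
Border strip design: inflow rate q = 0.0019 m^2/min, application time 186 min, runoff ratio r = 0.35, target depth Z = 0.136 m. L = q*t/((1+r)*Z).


L = q*t/((1+r)*Z)
L = 0.0019*186/((1+0.35)*0.136)
L = 0.3534/0.1836

1.9248 m


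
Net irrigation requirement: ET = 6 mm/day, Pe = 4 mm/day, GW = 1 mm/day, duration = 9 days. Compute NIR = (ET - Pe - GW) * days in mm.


Daily deficit = ET - Pe - GW = 6 - 4 - 1 = 1 mm/day
NIR = 1 * 9 = 9 mm

9.0000 mm


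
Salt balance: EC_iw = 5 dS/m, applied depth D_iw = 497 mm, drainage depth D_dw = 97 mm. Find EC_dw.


EC_dw = EC_iw * D_iw / D_dw
EC_dw = 5 * 497 / 97
EC_dw = 2485 / 97

25.6186 dS/m


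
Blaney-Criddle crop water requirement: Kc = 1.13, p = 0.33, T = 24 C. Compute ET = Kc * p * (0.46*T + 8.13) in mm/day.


ET = Kc * p * (0.46*T + 8.13)
ET = 1.13 * 0.33 * (0.46*24 + 8.13)
ET = 1.13 * 0.33 * 19.1700

7.1485 mm/day


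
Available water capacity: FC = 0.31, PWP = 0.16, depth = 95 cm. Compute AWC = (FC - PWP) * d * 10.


AWC = (FC - PWP) * d * 10
AWC = (0.31 - 0.16) * 95 * 10
AWC = 0.1500 * 95 * 10

142.5000 mm


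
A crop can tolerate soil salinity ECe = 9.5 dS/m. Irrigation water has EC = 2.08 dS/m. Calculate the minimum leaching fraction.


LR = ECiw / (5*ECe - ECiw)
LR = 2.08 / (5*9.5 - 2.08)
LR = 2.08 / 45.4200

0.0458


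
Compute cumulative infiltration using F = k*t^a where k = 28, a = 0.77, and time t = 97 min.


F = k * t^a = 28 * 97^0.77
F = 28 * 33.869925

948.3579 mm


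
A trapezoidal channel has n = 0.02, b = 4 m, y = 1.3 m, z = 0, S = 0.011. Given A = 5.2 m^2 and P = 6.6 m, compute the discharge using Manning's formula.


R = A/P = 5.2/6.6 = 0.787879
Q = (1/0.02) * 5.2 * 0.787879^(2/3) * 0.011^0.5

23.2618 m^3/s


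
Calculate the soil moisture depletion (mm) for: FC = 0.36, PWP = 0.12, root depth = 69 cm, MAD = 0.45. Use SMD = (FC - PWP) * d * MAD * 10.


SMD = (FC - PWP) * d * MAD * 10
SMD = (0.36 - 0.12) * 69 * 0.45 * 10
SMD = 0.2400 * 69 * 0.45 * 10

74.5200 mm


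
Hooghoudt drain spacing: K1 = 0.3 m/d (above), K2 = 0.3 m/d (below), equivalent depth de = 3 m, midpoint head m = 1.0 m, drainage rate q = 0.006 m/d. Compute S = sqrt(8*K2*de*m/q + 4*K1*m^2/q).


S^2 = 8*K2*de*m/q + 4*K1*m^2/q
S^2 = 8*0.3*3*1.0/0.006 + 4*0.3*1.0^2/0.006
S = sqrt(1400.0000)

37.4166 m


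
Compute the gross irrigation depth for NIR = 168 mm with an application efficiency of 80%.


Ea = 80% = 0.8
GID = NIR / Ea = 168 / 0.8 = 210.0000 mm

210.0000 mm


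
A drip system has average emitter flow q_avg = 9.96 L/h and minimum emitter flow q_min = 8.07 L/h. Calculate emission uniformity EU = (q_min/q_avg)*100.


EU = (q_min/q_avg)*100 = (8.07/9.96)*100 = 81.0241%

81.0241 %


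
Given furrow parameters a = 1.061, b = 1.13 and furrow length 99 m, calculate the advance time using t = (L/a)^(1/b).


t = (L/a)^(1/b)
t = (99/1.061)^(1/1.13)
t = 93.308200^(1/1.13)

55.3722 min


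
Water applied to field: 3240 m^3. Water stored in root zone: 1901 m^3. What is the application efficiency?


Ea = V_root / V_field * 100 = 1901 / 3240 * 100 = 58.6728%

58.6728 %


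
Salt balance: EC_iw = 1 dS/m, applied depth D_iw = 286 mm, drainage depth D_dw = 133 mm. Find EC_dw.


EC_dw = EC_iw * D_iw / D_dw
EC_dw = 1 * 286 / 133
EC_dw = 286 / 133

2.1504 dS/m


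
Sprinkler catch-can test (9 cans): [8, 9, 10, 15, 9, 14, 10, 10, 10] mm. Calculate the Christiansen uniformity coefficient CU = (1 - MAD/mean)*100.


mean = 10.555556 mm
MAD = 1.753086 mm
CU = (1 - 1.753086/10.555556)*100

83.3918 %


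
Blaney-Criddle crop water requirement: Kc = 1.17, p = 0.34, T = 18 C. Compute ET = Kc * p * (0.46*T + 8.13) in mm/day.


ET = Kc * p * (0.46*T + 8.13)
ET = 1.17 * 0.34 * (0.46*18 + 8.13)
ET = 1.17 * 0.34 * 16.4100

6.5279 mm/day


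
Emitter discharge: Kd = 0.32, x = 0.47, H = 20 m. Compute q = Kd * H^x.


q = Kd * H^x = 0.32 * 20^0.47 = 0.32 * 4.087748

1.3081 L/h


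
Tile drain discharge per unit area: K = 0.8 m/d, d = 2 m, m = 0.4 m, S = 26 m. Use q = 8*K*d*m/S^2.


q = 8*K*d*m/S^2
q = 8*0.8*2*0.4/26^2
q = 5.1200 / 676

0.0076 m/d


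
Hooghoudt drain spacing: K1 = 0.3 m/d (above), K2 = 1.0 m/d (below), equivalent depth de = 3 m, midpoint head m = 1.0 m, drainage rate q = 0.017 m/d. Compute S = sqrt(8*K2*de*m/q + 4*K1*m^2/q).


S^2 = 8*K2*de*m/q + 4*K1*m^2/q
S^2 = 8*1.0*3*1.0/0.017 + 4*0.3*1.0^2/0.017
S = sqrt(1482.3529)

38.5013 m


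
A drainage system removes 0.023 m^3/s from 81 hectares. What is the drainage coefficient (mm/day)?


DC = Q * 86400 / (A * 10000) * 1000
DC = 0.023 * 86400 / (81 * 10000) * 1000
DC = 1987200.0000 / 810000

2.4533 mm/day


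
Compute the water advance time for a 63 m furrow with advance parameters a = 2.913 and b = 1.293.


t = (L/a)^(1/b)
t = (63/2.913)^(1/1.293)
t = 21.627188^(1/1.293)

10.7766 min


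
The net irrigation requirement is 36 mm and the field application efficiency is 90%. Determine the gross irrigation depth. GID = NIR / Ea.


Ea = 90% = 0.9
GID = NIR / Ea = 36 / 0.9 = 40.0000 mm

40.0000 mm


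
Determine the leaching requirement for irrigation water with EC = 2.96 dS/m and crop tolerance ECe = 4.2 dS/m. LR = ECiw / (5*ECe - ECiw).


LR = ECiw / (5*ECe - ECiw)
LR = 2.96 / (5*4.2 - 2.96)
LR = 2.96 / 18.0400

0.1641


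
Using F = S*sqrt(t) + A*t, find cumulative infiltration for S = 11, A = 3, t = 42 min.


F = S*sqrt(t) + A*t
F = 11*sqrt(42) + 3*42
F = 11*6.480741 + 126

197.2882 mm


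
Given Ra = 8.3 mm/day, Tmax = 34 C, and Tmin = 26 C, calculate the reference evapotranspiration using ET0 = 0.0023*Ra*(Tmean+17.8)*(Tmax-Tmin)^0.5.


Tmean = (Tmax + Tmin)/2 = (34 + 26)/2 = 30.0
ET0 = 0.0023 * 8.3 * (30.0 + 17.8) * sqrt(34 - 26)
ET0 = 0.0023 * 8.3 * 47.8 * 2.828427

2.5809 mm/day


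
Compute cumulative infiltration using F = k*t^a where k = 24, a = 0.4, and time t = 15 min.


F = k * t^a = 24 * 15^0.4
F = 24 * 2.954177

70.9002 mm


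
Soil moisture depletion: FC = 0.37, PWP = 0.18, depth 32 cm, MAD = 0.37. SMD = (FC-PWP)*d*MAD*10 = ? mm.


SMD = (FC - PWP) * d * MAD * 10
SMD = (0.37 - 0.18) * 32 * 0.37 * 10
SMD = 0.1900 * 32 * 0.37 * 10

22.4960 mm


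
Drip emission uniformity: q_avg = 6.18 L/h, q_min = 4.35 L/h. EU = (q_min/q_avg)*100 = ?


EU = (q_min/q_avg)*100 = (4.35/6.18)*100 = 70.3883%

70.3883 %


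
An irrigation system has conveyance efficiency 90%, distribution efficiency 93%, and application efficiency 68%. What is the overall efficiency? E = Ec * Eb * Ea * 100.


Ec = 0.9, Eb = 0.93, Ea = 0.68
E = 0.9 * 0.93 * 0.68 * 100 = 56.9160%

56.9160 %


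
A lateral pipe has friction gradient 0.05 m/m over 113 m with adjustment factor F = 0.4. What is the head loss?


hf = J * L * F = 0.05 * 113 * 0.4 = 2.2600 m

2.2600 m


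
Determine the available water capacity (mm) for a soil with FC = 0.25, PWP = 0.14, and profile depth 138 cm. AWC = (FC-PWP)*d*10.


AWC = (FC - PWP) * d * 10
AWC = (0.25 - 0.14) * 138 * 10
AWC = 0.1100 * 138 * 10

151.8000 mm


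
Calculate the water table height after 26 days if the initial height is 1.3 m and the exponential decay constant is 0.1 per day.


m = m0 * exp(-k*t)
m = 1.3 * exp(-0.1 * 26)
m = 1.3 * exp(-2.6000)

0.0966 m


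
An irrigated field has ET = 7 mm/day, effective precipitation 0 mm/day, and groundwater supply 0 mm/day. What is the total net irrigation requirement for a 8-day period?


Daily deficit = ET - Pe - GW = 7 - 0 - 0 = 7 mm/day
NIR = 7 * 8 = 56 mm

56.0000 mm


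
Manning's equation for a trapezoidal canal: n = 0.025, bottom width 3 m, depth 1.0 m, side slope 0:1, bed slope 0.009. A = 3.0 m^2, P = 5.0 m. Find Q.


R = A/P = 3.0/5.0 = 0.600000
Q = (1/0.025) * 3.0 * 0.600000^(2/3) * 0.009^0.5

8.0985 m^3/s


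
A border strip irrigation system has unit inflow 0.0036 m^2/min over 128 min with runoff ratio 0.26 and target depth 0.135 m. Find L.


L = q*t/((1+r)*Z)
L = 0.0036*128/((1+0.26)*0.135)
L = 0.4608/0.1701

2.7090 m


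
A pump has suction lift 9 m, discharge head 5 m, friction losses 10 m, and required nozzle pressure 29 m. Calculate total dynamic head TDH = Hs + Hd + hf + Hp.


TDH = Hs + Hd + hf + Hp = 9 + 5 + 10 + 29 = 53

53 m


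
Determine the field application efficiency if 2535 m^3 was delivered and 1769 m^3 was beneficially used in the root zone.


Ea = V_root / V_field * 100 = 1769 / 2535 * 100 = 69.7830%

69.7830 %


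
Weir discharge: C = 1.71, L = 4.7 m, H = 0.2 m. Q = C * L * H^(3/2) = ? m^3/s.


Q = C * L * H^(3/2) = 1.71 * 4.7 * 0.2^1.5 = 1.71 * 4.7 * 0.089443

0.7189 m^3/s


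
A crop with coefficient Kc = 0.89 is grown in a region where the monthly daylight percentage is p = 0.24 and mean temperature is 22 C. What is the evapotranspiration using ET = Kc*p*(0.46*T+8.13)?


ET = Kc * p * (0.46*T + 8.13)
ET = 0.89 * 0.24 * (0.46*22 + 8.13)
ET = 0.89 * 0.24 * 18.2500

3.8982 mm/day


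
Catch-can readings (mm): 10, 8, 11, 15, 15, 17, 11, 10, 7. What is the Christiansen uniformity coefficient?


mean = 11.555556 mm
MAD = 2.740741 mm
CU = (1 - 2.740741/11.555556)*100

76.2820 %


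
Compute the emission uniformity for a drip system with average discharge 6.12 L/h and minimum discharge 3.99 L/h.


EU = (q_min/q_avg)*100 = (3.99/6.12)*100 = 65.1961%

65.1961 %


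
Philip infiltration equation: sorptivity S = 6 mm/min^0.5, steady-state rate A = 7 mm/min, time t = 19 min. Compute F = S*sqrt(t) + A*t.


F = S*sqrt(t) + A*t
F = 6*sqrt(19) + 7*19
F = 6*4.358899 + 133

159.1534 mm


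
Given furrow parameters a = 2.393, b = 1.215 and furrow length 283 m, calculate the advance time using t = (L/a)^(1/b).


t = (L/a)^(1/b)
t = (283/2.393)^(1/1.215)
t = 118.261596^(1/1.215)

50.8211 min


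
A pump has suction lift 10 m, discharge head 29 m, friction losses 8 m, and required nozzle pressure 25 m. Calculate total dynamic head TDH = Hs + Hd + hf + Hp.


TDH = Hs + Hd + hf + Hp = 10 + 29 + 8 + 25 = 72

72 m


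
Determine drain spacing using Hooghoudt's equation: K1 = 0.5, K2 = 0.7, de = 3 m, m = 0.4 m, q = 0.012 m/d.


S^2 = 8*K2*de*m/q + 4*K1*m^2/q
S^2 = 8*0.7*3*0.4/0.012 + 4*0.5*0.4^2/0.012
S = sqrt(586.6667)

24.2212 m


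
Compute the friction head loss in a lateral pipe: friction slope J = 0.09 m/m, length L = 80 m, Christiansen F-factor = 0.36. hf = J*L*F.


hf = J * L * F = 0.09 * 80 * 0.36 = 2.5920 m

2.5920 m


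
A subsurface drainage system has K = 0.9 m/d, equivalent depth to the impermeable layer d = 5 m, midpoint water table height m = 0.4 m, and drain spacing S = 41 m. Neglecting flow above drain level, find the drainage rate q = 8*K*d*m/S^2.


q = 8*K*d*m/S^2
q = 8*0.9*5*0.4/41^2
q = 14.4000 / 1681

0.0086 m/d


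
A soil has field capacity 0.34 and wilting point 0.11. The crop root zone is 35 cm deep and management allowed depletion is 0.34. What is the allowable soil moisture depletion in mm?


SMD = (FC - PWP) * d * MAD * 10
SMD = (0.34 - 0.11) * 35 * 0.34 * 10
SMD = 0.2300 * 35 * 0.34 * 10

27.3700 mm


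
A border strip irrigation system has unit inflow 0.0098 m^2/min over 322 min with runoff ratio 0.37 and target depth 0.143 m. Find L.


L = q*t/((1+r)*Z)
L = 0.0098*322/((1+0.37)*0.143)
L = 3.1556/0.19591

16.1074 m


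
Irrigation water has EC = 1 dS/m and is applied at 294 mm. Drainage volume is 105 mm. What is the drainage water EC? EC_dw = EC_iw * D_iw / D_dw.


EC_dw = EC_iw * D_iw / D_dw
EC_dw = 1 * 294 / 105
EC_dw = 294 / 105

2.8000 dS/m


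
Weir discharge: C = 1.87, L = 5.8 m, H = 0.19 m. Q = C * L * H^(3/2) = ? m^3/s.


Q = C * L * H^(3/2) = 1.87 * 5.8 * 0.19^1.5 = 1.87 * 5.8 * 0.082819

0.8983 m^3/s


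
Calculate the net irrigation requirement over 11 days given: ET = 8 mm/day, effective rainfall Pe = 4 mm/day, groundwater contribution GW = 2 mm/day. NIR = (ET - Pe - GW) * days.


Daily deficit = ET - Pe - GW = 8 - 4 - 2 = 2 mm/day
NIR = 2 * 11 = 22 mm

22.0000 mm


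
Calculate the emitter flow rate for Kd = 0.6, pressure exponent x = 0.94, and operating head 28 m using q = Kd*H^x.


q = Kd * H^x = 0.6 * 28^0.94 = 0.6 * 22.926014

13.7556 L/h


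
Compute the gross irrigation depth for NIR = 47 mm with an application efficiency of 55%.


Ea = 55% = 0.55
GID = NIR / Ea = 47 / 0.55 = 85.4545 mm

85.4545 mm


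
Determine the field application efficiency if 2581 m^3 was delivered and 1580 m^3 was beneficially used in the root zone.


Ea = V_root / V_field * 100 = 1580 / 2581 * 100 = 61.2166%

61.2166 %


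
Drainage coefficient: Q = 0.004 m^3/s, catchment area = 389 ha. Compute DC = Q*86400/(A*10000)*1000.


DC = Q * 86400 / (A * 10000) * 1000
DC = 0.004 * 86400 / (389 * 10000) * 1000
DC = 345600.0000 / 3890000

0.0888 mm/day


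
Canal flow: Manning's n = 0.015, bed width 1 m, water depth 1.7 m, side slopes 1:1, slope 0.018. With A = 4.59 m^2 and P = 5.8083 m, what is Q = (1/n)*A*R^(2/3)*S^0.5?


R = A/P = 4.59/5.8083 = 0.790248
Q = (1/0.015) * 4.59 * 0.790248^(2/3) * 0.018^0.5

35.0913 m^3/s


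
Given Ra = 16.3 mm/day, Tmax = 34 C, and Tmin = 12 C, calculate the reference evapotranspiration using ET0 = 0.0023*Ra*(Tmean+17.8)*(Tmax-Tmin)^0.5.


Tmean = (Tmax + Tmin)/2 = (34 + 12)/2 = 23.0
ET0 = 0.0023 * 16.3 * (23.0 + 17.8) * sqrt(34 - 12)
ET0 = 0.0023 * 16.3 * 40.8 * 4.690416

7.1744 mm/day


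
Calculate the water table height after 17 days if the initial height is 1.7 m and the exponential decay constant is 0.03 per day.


m = m0 * exp(-k*t)
m = 1.7 * exp(-0.03 * 17)
m = 1.7 * exp(-0.5100)

1.0208 m


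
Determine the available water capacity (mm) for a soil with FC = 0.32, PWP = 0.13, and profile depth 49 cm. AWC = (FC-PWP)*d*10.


AWC = (FC - PWP) * d * 10
AWC = (0.32 - 0.13) * 49 * 10
AWC = 0.1900 * 49 * 10

93.1000 mm


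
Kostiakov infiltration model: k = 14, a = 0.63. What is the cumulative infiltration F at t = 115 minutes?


F = k * t^a = 14 * 115^0.63
F = 14 * 19.871911

278.2068 mm


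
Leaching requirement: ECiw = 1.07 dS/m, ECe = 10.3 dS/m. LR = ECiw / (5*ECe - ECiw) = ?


LR = ECiw / (5*ECe - ECiw)
LR = 1.07 / (5*10.3 - 1.07)
LR = 1.07 / 50.4300

0.0212


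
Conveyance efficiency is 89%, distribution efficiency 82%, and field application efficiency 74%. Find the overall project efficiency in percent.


Ec = 0.89, Eb = 0.82, Ea = 0.74
E = 0.89 * 0.82 * 0.74 * 100 = 54.0052%

54.0052 %


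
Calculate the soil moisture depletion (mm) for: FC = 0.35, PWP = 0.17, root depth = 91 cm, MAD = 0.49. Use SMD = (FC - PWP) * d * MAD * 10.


SMD = (FC - PWP) * d * MAD * 10
SMD = (0.35 - 0.17) * 91 * 0.49 * 10
SMD = 0.1800 * 91 * 0.49 * 10

80.2620 mm


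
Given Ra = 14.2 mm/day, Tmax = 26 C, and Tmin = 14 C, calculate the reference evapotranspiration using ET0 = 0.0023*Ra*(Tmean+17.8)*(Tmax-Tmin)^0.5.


Tmean = (Tmax + Tmin)/2 = (26 + 14)/2 = 20.0
ET0 = 0.0023 * 14.2 * (20.0 + 17.8) * sqrt(26 - 14)
ET0 = 0.0023 * 14.2 * 37.8 * 3.464102

4.2766 mm/day


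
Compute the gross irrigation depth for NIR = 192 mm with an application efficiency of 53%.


Ea = 53% = 0.53
GID = NIR / Ea = 192 / 0.53 = 362.2642 mm

362.2642 mm


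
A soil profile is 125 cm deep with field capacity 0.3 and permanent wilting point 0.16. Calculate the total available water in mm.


AWC = (FC - PWP) * d * 10
AWC = (0.3 - 0.16) * 125 * 10
AWC = 0.1400 * 125 * 10

175.0000 mm


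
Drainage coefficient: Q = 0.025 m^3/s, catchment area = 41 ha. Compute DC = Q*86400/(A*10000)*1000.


DC = Q * 86400 / (A * 10000) * 1000
DC = 0.025 * 86400 / (41 * 10000) * 1000
DC = 2160000.0000 / 410000

5.2683 mm/day


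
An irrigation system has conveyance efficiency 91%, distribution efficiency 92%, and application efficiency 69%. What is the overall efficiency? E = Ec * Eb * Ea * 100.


Ec = 0.91, Eb = 0.92, Ea = 0.69
E = 0.91 * 0.92 * 0.69 * 100 = 57.7668%

57.7668 %


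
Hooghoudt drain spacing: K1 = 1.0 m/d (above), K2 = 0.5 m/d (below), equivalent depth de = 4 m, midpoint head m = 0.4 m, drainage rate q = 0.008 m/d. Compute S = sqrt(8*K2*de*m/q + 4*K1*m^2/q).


S^2 = 8*K2*de*m/q + 4*K1*m^2/q
S^2 = 8*0.5*4*0.4/0.008 + 4*1.0*0.4^2/0.008
S = sqrt(880.0000)

29.6648 m


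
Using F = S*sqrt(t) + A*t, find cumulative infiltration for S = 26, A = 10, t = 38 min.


F = S*sqrt(t) + A*t
F = 26*sqrt(38) + 10*38
F = 26*6.164414 + 380

540.2748 mm


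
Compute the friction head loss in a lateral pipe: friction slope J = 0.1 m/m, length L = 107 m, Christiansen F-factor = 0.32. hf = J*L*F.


hf = J * L * F = 0.1 * 107 * 0.32 = 3.4240 m

3.4240 m


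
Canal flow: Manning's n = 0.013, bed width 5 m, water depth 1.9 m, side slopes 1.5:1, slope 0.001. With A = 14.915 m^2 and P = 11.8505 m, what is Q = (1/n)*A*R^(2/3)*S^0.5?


R = A/P = 14.915/11.8505 = 1.258597
Q = (1/0.013) * 14.915 * 1.258597^(2/3) * 0.001^0.5

42.2932 m^3/s


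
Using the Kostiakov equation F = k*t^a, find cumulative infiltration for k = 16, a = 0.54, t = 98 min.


F = k * t^a = 16 * 98^0.54
F = 16 * 11.892197

190.2752 mm


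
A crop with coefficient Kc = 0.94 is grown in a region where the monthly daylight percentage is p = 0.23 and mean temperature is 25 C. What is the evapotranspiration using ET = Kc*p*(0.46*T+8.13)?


ET = Kc * p * (0.46*T + 8.13)
ET = 0.94 * 0.23 * (0.46*25 + 8.13)
ET = 0.94 * 0.23 * 19.6300

4.2440 mm/day


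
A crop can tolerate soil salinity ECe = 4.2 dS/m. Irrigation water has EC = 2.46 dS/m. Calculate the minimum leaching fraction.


LR = ECiw / (5*ECe - ECiw)
LR = 2.46 / (5*4.2 - 2.46)
LR = 2.46 / 18.5400

0.1327


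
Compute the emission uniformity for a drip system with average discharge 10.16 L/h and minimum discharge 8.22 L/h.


EU = (q_min/q_avg)*100 = (8.22/10.16)*100 = 80.9055%

80.9055 %


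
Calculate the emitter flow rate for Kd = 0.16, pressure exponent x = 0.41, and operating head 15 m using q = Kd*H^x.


q = Kd * H^x = 0.16 * 15^0.41 = 0.16 * 3.035271

0.4856 L/h


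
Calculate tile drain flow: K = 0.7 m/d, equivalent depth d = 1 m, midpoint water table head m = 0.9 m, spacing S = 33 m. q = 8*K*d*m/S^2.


q = 8*K*d*m/S^2
q = 8*0.7*1*0.9/33^2
q = 5.0400 / 1089

0.0046 m/d


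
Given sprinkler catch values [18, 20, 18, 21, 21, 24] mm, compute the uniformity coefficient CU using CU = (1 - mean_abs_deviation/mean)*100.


mean = 20.333333 mm
MAD = 1.666667 mm
CU = (1 - 1.666667/20.333333)*100

91.8033 %


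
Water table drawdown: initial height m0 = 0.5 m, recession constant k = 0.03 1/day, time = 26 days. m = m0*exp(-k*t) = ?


m = m0 * exp(-k*t)
m = 0.5 * exp(-0.03 * 26)
m = 0.5 * exp(-0.7800)

0.2292 m


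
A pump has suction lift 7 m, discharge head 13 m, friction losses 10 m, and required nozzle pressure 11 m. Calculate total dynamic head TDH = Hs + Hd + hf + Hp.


TDH = Hs + Hd + hf + Hp = 7 + 13 + 10 + 11 = 41

41 m


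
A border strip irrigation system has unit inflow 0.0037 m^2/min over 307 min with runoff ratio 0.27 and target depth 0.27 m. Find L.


L = q*t/((1+r)*Z)
L = 0.0037*307/((1+0.27)*0.27)
L = 1.1359/0.3429

3.3126 m


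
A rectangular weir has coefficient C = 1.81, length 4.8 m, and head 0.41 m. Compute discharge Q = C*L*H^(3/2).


Q = C * L * H^(3/2) = 1.81 * 4.8 * 0.41^1.5 = 1.81 * 4.8 * 0.262528

2.2808 m^3/s


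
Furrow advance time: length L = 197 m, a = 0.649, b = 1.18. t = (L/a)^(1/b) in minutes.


t = (L/a)^(1/b)
t = (197/0.649)^(1/1.18)
t = 303.543914^(1/1.18)

126.9339 min


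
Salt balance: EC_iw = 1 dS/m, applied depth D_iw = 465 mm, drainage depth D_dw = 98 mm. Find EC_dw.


EC_dw = EC_iw * D_iw / D_dw
EC_dw = 1 * 465 / 98
EC_dw = 465 / 98

4.7449 dS/m


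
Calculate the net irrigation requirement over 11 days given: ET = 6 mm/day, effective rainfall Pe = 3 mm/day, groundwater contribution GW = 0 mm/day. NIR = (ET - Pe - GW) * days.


Daily deficit = ET - Pe - GW = 6 - 3 - 0 = 3 mm/day
NIR = 3 * 11 = 33 mm

33.0000 mm


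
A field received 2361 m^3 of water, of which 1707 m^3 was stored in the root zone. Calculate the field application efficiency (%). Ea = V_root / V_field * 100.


Ea = V_root / V_field * 100 = 1707 / 2361 * 100 = 72.2999%

72.2999 %


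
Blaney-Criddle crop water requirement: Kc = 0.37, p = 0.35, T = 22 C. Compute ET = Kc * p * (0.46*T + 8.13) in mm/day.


ET = Kc * p * (0.46*T + 8.13)
ET = 0.37 * 0.35 * (0.46*22 + 8.13)
ET = 0.37 * 0.35 * 18.2500

2.3634 mm/day


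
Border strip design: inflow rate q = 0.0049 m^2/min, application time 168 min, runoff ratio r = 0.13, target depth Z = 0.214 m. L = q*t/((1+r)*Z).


L = q*t/((1+r)*Z)
L = 0.0049*168/((1+0.13)*0.214)
L = 0.8232/0.24182

3.4042 m


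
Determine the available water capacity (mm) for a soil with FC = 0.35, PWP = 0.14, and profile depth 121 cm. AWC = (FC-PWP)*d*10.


AWC = (FC - PWP) * d * 10
AWC = (0.35 - 0.14) * 121 * 10
AWC = 0.2100 * 121 * 10

254.1000 mm


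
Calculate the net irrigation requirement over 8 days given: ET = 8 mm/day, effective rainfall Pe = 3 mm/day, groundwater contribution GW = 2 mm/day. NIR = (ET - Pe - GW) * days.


Daily deficit = ET - Pe - GW = 8 - 3 - 2 = 3 mm/day
NIR = 3 * 8 = 24 mm

24.0000 mm


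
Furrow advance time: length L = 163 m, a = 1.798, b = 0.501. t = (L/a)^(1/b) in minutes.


t = (L/a)^(1/b)
t = (163/1.798)^(1/0.501)
t = 90.656285^(1/0.501)

8072.0134 min


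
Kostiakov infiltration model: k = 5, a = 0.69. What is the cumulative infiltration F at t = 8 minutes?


F = k * t^a = 5 * 8^0.69
F = 5 * 4.198867

20.9943 mm


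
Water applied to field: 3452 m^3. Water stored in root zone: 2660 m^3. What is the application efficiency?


Ea = V_root / V_field * 100 = 2660 / 3452 * 100 = 77.0568%

77.0568 %


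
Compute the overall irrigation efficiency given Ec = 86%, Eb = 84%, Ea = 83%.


Ec = 0.86, Eb = 0.84, Ea = 0.83
E = 0.86 * 0.84 * 0.83 * 100 = 59.9592%

59.9592 %


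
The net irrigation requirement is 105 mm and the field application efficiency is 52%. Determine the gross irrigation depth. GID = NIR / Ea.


Ea = 52% = 0.52
GID = NIR / Ea = 105 / 0.52 = 201.9231 mm

201.9231 mm


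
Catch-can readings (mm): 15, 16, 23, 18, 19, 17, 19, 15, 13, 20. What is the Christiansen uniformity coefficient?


mean = 17.500000 mm
MAD = 2.300000 mm
CU = (1 - 2.300000/17.500000)*100

86.8571 %


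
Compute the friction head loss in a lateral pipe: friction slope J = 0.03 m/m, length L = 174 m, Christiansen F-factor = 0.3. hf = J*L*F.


hf = J * L * F = 0.03 * 174 * 0.3 = 1.5660 m

1.5660 m


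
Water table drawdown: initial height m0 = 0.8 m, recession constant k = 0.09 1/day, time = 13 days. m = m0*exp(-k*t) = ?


m = m0 * exp(-k*t)
m = 0.8 * exp(-0.09 * 13)
m = 0.8 * exp(-1.1700)

0.2483 m


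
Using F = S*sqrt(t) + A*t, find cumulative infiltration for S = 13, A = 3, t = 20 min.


F = S*sqrt(t) + A*t
F = 13*sqrt(20) + 3*20
F = 13*4.472136 + 60

118.1378 mm


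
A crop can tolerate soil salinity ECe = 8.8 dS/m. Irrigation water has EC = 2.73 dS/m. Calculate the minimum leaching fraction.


LR = ECiw / (5*ECe - ECiw)
LR = 2.73 / (5*8.8 - 2.73)
LR = 2.73 / 41.2700

0.0661


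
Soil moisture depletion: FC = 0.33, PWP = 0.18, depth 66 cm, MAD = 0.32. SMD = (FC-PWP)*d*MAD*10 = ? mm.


SMD = (FC - PWP) * d * MAD * 10
SMD = (0.33 - 0.18) * 66 * 0.32 * 10
SMD = 0.1500 * 66 * 0.32 * 10

31.6800 mm


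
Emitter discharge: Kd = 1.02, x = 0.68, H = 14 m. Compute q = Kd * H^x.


q = Kd * H^x = 1.02 * 14^0.68 = 1.02 * 6.016821

6.1372 L/h


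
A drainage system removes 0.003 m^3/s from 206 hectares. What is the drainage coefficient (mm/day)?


DC = Q * 86400 / (A * 10000) * 1000
DC = 0.003 * 86400 / (206 * 10000) * 1000
DC = 259200.0000 / 2060000

0.1258 mm/day


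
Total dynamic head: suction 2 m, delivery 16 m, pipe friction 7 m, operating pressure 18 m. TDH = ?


TDH = Hs + Hd + hf + Hp = 2 + 16 + 7 + 18 = 43

43 m


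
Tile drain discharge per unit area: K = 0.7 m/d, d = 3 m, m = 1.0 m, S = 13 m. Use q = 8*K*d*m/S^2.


q = 8*K*d*m/S^2
q = 8*0.7*3*1.0/13^2
q = 16.8000 / 169

0.0994 m/d


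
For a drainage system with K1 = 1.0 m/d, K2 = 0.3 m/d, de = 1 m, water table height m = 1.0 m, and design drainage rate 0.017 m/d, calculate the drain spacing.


S^2 = 8*K2*de*m/q + 4*K1*m^2/q
S^2 = 8*0.3*1*1.0/0.017 + 4*1.0*1.0^2/0.017
S = sqrt(376.4706)

19.4029 m


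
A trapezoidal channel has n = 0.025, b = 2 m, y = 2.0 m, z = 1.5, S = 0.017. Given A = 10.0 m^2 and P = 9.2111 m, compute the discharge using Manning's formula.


R = A/P = 10.0/9.2111 = 1.085647
Q = (1/0.025) * 10.0 * 1.085647^(2/3) * 0.017^0.5

55.0905 m^3/s


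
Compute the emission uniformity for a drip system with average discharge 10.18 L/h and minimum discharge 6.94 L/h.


EU = (q_min/q_avg)*100 = (6.94/10.18)*100 = 68.1729%

68.1729 %


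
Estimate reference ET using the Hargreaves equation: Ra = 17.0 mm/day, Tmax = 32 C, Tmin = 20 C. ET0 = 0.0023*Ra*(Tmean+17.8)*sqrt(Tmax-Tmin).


Tmean = (Tmax + Tmin)/2 = (32 + 20)/2 = 26.0
ET0 = 0.0023 * 17.0 * (26.0 + 17.8) * sqrt(32 - 20)
ET0 = 0.0023 * 17.0 * 43.8 * 3.464102

5.9326 mm/day


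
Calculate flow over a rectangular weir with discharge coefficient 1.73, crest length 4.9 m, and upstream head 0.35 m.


Q = C * L * H^(3/2) = 1.73 * 4.9 * 0.35^1.5 = 1.73 * 4.9 * 0.207063

1.7553 m^3/s


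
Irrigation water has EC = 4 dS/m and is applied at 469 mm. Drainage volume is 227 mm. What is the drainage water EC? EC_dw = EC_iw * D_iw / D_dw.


EC_dw = EC_iw * D_iw / D_dw
EC_dw = 4 * 469 / 227
EC_dw = 1876 / 227

8.2643 dS/m


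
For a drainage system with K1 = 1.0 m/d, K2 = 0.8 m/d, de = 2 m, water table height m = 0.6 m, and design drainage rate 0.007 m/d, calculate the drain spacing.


S^2 = 8*K2*de*m/q + 4*K1*m^2/q
S^2 = 8*0.8*2*0.6/0.007 + 4*1.0*0.6^2/0.007
S = sqrt(1302.8571)

36.0951 m


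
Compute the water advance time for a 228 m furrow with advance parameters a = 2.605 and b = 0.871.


t = (L/a)^(1/b)
t = (228/2.605)^(1/0.871)
t = 87.523992^(1/0.871)

169.7333 min


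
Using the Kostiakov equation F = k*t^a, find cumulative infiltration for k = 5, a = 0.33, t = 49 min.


F = k * t^a = 5 * 49^0.33
F = 5 * 3.612141

18.0607 mm


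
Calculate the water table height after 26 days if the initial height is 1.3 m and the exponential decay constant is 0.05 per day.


m = m0 * exp(-k*t)
m = 1.3 * exp(-0.05 * 26)
m = 1.3 * exp(-1.3000)

0.3543 m


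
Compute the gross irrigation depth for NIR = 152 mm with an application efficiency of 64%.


Ea = 64% = 0.64
GID = NIR / Ea = 152 / 0.64 = 237.5000 mm

237.5000 mm


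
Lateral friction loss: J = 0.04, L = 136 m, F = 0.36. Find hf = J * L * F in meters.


hf = J * L * F = 0.04 * 136 * 0.36 = 1.9584 m

1.9584 m


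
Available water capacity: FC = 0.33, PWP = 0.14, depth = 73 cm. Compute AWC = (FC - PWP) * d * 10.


AWC = (FC - PWP) * d * 10
AWC = (0.33 - 0.14) * 73 * 10
AWC = 0.1900 * 73 * 10

138.7000 mm


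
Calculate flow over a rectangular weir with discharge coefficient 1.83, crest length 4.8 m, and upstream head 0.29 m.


Q = C * L * H^(3/2) = 1.83 * 4.8 * 0.29^1.5 = 1.83 * 4.8 * 0.156170

1.3718 m^3/s


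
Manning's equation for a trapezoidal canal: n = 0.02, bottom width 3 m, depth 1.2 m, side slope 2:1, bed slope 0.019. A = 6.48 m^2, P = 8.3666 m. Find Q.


R = A/P = 6.48/8.3666 = 0.774508
Q = (1/0.02) * 6.48 * 0.774508^(2/3) * 0.019^0.5

37.6651 m^3/s


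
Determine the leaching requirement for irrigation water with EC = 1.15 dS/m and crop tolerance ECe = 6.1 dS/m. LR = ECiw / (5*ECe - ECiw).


LR = ECiw / (5*ECe - ECiw)
LR = 1.15 / (5*6.1 - 1.15)
LR = 1.15 / 29.3500

0.0392


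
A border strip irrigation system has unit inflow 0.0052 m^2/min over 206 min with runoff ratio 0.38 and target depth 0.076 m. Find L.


L = q*t/((1+r)*Z)
L = 0.0052*206/((1+0.38)*0.076)
L = 1.0712/0.10488

10.2136 m


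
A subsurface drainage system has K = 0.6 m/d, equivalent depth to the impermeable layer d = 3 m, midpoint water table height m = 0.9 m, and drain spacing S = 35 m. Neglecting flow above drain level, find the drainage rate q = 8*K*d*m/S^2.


q = 8*K*d*m/S^2
q = 8*0.6*3*0.9/35^2
q = 12.9600 / 1225

0.0106 m/d


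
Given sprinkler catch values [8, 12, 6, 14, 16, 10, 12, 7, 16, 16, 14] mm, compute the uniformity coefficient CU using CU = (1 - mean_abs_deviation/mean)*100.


mean = 11.909091 mm
MAD = 3.024793 mm
CU = (1 - 3.024793/11.909091)*100

74.6010 %


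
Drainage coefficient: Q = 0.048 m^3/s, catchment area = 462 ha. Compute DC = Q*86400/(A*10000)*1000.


DC = Q * 86400 / (A * 10000) * 1000
DC = 0.048 * 86400 / (462 * 10000) * 1000
DC = 4147200.0000 / 4620000

0.8977 mm/day


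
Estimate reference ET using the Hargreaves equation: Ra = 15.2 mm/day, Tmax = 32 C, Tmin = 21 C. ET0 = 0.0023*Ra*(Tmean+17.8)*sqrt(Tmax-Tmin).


Tmean = (Tmax + Tmin)/2 = (32 + 21)/2 = 26.5
ET0 = 0.0023 * 15.2 * (26.5 + 17.8) * sqrt(32 - 21)
ET0 = 0.0023 * 15.2 * 44.3 * 3.316625

5.1366 mm/day


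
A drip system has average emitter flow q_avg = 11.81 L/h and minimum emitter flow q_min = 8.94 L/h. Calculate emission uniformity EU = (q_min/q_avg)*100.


EU = (q_min/q_avg)*100 = (8.94/11.81)*100 = 75.6986%

75.6986 %


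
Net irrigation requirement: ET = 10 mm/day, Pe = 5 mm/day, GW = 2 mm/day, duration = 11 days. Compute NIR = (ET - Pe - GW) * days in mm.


Daily deficit = ET - Pe - GW = 10 - 5 - 2 = 3 mm/day
NIR = 3 * 11 = 33 mm

33.0000 mm


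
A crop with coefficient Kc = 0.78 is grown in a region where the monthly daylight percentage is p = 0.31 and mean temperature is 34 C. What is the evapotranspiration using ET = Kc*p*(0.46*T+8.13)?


ET = Kc * p * (0.46*T + 8.13)
ET = 0.78 * 0.31 * (0.46*34 + 8.13)
ET = 0.78 * 0.31 * 23.7700

5.7476 mm/day


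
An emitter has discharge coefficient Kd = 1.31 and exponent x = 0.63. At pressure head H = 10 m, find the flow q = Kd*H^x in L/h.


q = Kd * H^x = 1.31 * 10^0.63 = 1.31 * 4.265795

5.5882 L/h


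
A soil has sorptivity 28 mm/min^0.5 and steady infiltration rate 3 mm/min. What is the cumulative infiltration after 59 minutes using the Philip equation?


F = S*sqrt(t) + A*t
F = 28*sqrt(59) + 3*59
F = 28*7.681146 + 177

392.0721 mm


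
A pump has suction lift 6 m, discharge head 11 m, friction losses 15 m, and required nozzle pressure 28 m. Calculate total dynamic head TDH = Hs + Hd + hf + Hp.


TDH = Hs + Hd + hf + Hp = 6 + 11 + 15 + 28 = 60

60 m


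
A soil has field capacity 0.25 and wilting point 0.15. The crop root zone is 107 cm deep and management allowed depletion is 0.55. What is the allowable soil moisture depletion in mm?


SMD = (FC - PWP) * d * MAD * 10
SMD = (0.25 - 0.15) * 107 * 0.55 * 10
SMD = 0.1000 * 107 * 0.55 * 10

58.8500 mm


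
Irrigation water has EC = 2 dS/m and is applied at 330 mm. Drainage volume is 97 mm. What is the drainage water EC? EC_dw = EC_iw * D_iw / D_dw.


EC_dw = EC_iw * D_iw / D_dw
EC_dw = 2 * 330 / 97
EC_dw = 660 / 97

6.8041 dS/m


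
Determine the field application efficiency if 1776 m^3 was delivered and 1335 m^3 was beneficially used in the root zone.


Ea = V_root / V_field * 100 = 1335 / 1776 * 100 = 75.1689%

75.1689 %


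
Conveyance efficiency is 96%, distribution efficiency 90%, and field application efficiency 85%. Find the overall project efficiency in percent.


Ec = 0.96, Eb = 0.9, Ea = 0.85
E = 0.96 * 0.9 * 0.85 * 100 = 73.4400%

73.4400 %


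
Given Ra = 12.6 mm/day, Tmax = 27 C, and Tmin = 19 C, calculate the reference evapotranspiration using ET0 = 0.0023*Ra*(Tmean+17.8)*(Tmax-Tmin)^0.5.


Tmean = (Tmax + Tmin)/2 = (27 + 19)/2 = 23.0
ET0 = 0.0023 * 12.6 * (23.0 + 17.8) * sqrt(27 - 19)
ET0 = 0.0023 * 12.6 * 40.8 * 2.828427

3.3443 mm/day


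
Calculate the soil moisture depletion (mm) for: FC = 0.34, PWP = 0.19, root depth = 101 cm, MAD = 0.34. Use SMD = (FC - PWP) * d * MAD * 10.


SMD = (FC - PWP) * d * MAD * 10
SMD = (0.34 - 0.19) * 101 * 0.34 * 10
SMD = 0.1500 * 101 * 0.34 * 10

51.5100 mm


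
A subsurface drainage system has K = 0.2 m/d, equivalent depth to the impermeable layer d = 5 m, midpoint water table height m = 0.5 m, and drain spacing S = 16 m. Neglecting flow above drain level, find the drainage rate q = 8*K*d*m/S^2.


q = 8*K*d*m/S^2
q = 8*0.2*5*0.5/16^2
q = 4.0000 / 256

0.0156 m/d


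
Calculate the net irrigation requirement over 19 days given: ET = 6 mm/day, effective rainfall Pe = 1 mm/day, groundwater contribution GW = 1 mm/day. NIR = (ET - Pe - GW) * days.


Daily deficit = ET - Pe - GW = 6 - 1 - 1 = 4 mm/day
NIR = 4 * 19 = 76 mm

76.0000 mm


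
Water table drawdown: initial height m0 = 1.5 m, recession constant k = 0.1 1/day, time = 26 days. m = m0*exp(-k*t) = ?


m = m0 * exp(-k*t)
m = 1.5 * exp(-0.1 * 26)
m = 1.5 * exp(-2.6000)

0.1114 m


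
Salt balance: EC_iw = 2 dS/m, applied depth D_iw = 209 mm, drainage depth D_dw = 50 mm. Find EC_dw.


EC_dw = EC_iw * D_iw / D_dw
EC_dw = 2 * 209 / 50
EC_dw = 418 / 50

8.3600 dS/m


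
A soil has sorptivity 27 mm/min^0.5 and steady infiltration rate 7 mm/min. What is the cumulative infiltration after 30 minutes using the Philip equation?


F = S*sqrt(t) + A*t
F = 27*sqrt(30) + 7*30
F = 27*5.477226 + 210

357.8851 mm


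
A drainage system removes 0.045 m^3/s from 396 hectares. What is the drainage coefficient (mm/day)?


DC = Q * 86400 / (A * 10000) * 1000
DC = 0.045 * 86400 / (396 * 10000) * 1000
DC = 3888000.0000 / 3960000

0.9818 mm/day


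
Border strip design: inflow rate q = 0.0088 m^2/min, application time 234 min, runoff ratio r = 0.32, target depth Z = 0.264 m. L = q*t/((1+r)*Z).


L = q*t/((1+r)*Z)
L = 0.0088*234/((1+0.32)*0.264)
L = 2.0592/0.34848

5.9091 m


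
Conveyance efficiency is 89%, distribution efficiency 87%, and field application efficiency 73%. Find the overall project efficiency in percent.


Ec = 0.89, Eb = 0.87, Ea = 0.73
E = 0.89 * 0.87 * 0.73 * 100 = 56.5239%

56.5239 %


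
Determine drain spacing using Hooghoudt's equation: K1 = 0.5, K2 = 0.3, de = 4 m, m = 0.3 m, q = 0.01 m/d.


S^2 = 8*K2*de*m/q + 4*K1*m^2/q
S^2 = 8*0.3*4*0.3/0.01 + 4*0.5*0.3^2/0.01
S = sqrt(306.0000)

17.4929 m


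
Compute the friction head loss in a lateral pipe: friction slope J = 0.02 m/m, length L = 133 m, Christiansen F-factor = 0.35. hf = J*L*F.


hf = J * L * F = 0.02 * 133 * 0.35 = 0.9310 m

0.9310 m


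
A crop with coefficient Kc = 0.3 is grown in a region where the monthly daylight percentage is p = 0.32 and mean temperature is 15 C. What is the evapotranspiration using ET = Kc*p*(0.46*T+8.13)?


ET = Kc * p * (0.46*T + 8.13)
ET = 0.3 * 0.32 * (0.46*15 + 8.13)
ET = 0.3 * 0.32 * 15.0300

1.4429 mm/day


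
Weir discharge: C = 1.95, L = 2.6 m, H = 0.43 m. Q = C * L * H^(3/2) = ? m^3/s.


Q = C * L * H^(3/2) = 1.95 * 2.6 * 0.43^1.5 = 1.95 * 2.6 * 0.281970

1.4296 m^3/s


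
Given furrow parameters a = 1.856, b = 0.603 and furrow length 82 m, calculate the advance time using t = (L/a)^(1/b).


t = (L/a)^(1/b)
t = (82/1.856)^(1/0.603)
t = 44.181034^(1/0.603)

535.0788 min


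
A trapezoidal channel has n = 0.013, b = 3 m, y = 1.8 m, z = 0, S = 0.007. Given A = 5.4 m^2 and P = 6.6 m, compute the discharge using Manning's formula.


R = A/P = 5.4/6.6 = 0.818182
Q = (1/0.013) * 5.4 * 0.818182^(2/3) * 0.007^0.5

30.4018 m^3/s
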